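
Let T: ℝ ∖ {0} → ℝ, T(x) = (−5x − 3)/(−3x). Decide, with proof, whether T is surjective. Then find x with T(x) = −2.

If T(x) = 5/3, cross-multiplying gives −3(−5x − 3) = −5(−3x), which simplifies to 9 = 0 — false.  So 5/3 has no preimage and T is not surjective.
Solving T(x) = −2: cross-multiplying gives −5x − 3 = −2(−3x), which rearranges to −11x = 3, so x = −3/11.

-3/11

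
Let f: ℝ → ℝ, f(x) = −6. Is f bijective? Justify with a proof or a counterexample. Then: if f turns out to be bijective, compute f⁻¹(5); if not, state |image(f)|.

1

Recall that f is injective if f(a) = f(b) implies a = b.
f(0) = −6 = f(1) with 0 ≠ 1, so f is not injective, hence not bijective.
Since f is not bijective, we state |image(f)|: the image of f is {−6}, which has 1 element.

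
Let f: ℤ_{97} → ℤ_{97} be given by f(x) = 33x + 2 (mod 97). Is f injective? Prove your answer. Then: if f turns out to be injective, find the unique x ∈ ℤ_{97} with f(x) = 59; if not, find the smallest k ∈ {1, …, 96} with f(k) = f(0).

37

Suppose f(x_1) = f(x_2) in ℤ_{97}. Then 33x_1 + 2 ≡ 33x_2 + 2 (mod 97), thus 33(x_1 − x_2) ≡ 0 (mod 97).
Since gcd(33, 97) = 1, 33 is invertible modulo 97, so x_1 − x_2 ≡ 0 (mod 97), i.e. x_1 = x_2.
Therefore f is injective.
We now compute 33⁻¹ mod 97 explicitly. Euclid's algorithm: 97 = 2·33 + 31, 33 = 1·31 + 2, 31 = 15·2 + 1; back-substituting gives 1 = 50·33 − 17·97, so 33⁻¹ ≡ 50 (mod 97).
Since f is injective, we find f⁻¹(59): we need 33x ≡ 59 − 2 ≡ 57 (mod 97). Using 33⁻¹ = 50: x ≡ 50·57 = 2850 = 29·97 + 37, so x = 37.
Check: f(37) = 33·37 + 2 = 1223 = 12·97 + 59 ≡ 59 (mod 97).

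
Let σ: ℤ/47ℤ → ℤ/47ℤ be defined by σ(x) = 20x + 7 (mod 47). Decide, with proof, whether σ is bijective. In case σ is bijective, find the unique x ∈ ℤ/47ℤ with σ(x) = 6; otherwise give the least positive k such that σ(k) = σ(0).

Suppose σ(x_1) = σ(x_2) in ℤ/47ℤ. Then 20x_1 + 7 ≡ 20x_2 + 7 (mod 47), therefore 20(x_1 − x_2) ≡ 0 (mod 47).
Since gcd(20, 47) = 1, 20 is invertible modulo 47, therefore x_1 − x_2 ≡ 0 (mod 47), i.e. x_1 = x_2.
We now compute 20⁻¹ mod 47 explicitly. Euclid's algorithm: 47 = 2·20 + 7, 20 = 2·7 + 6, 7 = 1·6 + 1; back-substituting gives 1 = 40·20 − 17·47, so 20⁻¹ ≡ 40 (mod 47).
For any y ∈ ℤ/47ℤ, x = 40(y − 7) mod 47 satisfies σ(x) = 20·40(y − 7) + 7 ≡ y (since 20·40 ≡ 1 mod 47). So every y has a preimage.
Therefore σ is bijective.
Since σ is bijective, we find σ⁻¹(6): we need 20x ≡ 6 − 7 ≡ 46 (mod 47). Using 20⁻¹ = 40: x ≡ 40·46 = 1840 = 39·47 + 7, so x = 7.
Check: σ(7) = 20·7 + 7 = 147 = 3·47 + 6 ≡ 6 (mod 47).

7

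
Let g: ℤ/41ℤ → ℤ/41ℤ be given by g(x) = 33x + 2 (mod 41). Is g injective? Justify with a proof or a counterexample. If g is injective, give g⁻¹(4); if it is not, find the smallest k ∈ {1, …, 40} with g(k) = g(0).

Suppose g(a) = g(b) in ℤ/41ℤ. Then 33a + 2 ≡ 33b + 2 (mod 41), hence 33(a − b) ≡ 0 (mod 41).
Since gcd(33, 41) = 1, 33 is invertible modulo 41, hence a − b ≡ 0 (mod 41), i.e. a = b.
Hence g is injective.
We now compute 33⁻¹ mod 41 explicitly. Euclid's algorithm: 41 = 1·33 + 8, 33 = 4·8 + 1; back-substituting gives 1 = 5·33 − 4·41, so 33⁻¹ ≡ 5 (mod 41).
Since g is injective, we find g⁻¹(4): we need 33x ≡ 4 − 2 ≡ 2 (mod 41). Using 33⁻¹ = 5: x ≡ 5·2 = 10, so x = 10.
Check: g(10) = 33·10 + 2 = 332 = 8·41 + 4 ≡ 4 (mod 41).

10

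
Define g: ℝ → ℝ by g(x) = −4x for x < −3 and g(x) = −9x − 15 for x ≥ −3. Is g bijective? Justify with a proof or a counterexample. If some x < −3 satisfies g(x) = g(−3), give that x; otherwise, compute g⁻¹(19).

-19/4

Both pieces are strictly decreasing (slopes −4 and −9), so each is injective on its own interval.
The left piece maps (−∞, −3) onto (12, ∞); the right piece maps [−3, ∞) onto (−∞, 12].
Since 12 = 12, the images partition ℝ: g is injective and surjective, hence bijective.
Because the two images are disjoint, no x < −3 has g(x) = g(−3), so we compute g⁻¹(19): 19 lies in (12, ∞), so solve −4x = 19: x = (19 − 0)/(−4) = −19/4.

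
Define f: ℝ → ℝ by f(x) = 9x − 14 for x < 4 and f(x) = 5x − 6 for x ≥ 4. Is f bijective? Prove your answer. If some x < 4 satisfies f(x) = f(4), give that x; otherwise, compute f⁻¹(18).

28/9

Both pieces are strictly increasing (slopes 9 and 5), so each is injective on its own interval.
The left piece maps (−∞, 4) onto (−∞, 22); the right piece maps [4, ∞) onto [14, ∞).
These images overlap. In particular f(4) = 14 (right piece), and solving 9x − 14 = 14 on the left piece gives x = 28/9 < 4.
So f(28/9) = f(4) with 28/9 ≠ 4, and f is not injective, hence not bijective. This x = 28/9 is the requested value below 4.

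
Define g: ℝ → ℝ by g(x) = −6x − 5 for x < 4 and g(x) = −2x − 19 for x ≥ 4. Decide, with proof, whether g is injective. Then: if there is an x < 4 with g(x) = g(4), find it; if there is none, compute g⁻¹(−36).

11/3

Both pieces are strictly decreasing (slopes −6 and −2), so each is injective on its own interval.
The left piece maps (−∞, 4) onto (−29, ∞); the right piece maps [4, ∞) onto (−∞, −27].
These images overlap. In particular g(4) = −27 (right piece), and solving −6x − 5 = −27 on the left piece gives x = 11/3 < 4.
So g(11/3) = g(4) with 11/3 ≠ 4, and g is not injective. This x = 11/3 is the requested value below 4.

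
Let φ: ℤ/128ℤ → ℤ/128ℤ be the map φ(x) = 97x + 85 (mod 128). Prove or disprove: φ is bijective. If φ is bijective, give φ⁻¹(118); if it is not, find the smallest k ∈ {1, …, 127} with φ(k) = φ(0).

Recall that φ is injective if φ(a) = φ(b) implies a = b.
If φ(a) = φ(b), then 97a ≡ 97b (mod 128). Because gcd(97, 128) = 1, we may cancel 97 to get a ≡ b (mod 128).
We now compute 97⁻¹ mod 128 explicitly. Euclid's algorithm: 128 = 1·97 + 31, 97 = 3·31 + 4, 31 = 7·4 + 3, 4 = 1·3 + 1; back-substituting gives 1 = 33·97 − 25·128, so 97⁻¹ ≡ 33 (mod 128).
For any y ∈ ℤ/128ℤ, x = 33(y − 85) mod 128 satisfies φ(x) = 97·33(y − 85) + 85 ≡ y (since 97·33 ≡ 1 mod 128). So every y has a preimage.
Therefore φ is bijective.
Since φ is bijective, we compute φ⁻¹(118): solve 97x + 85 ≡ 118 (mod 128), i.e. 97x ≡ 33 (mod 128).
Multiplying by 97⁻¹ = 33 gives x ≡ 33·33 = 1089 = 8·128 + 65 ≡ 65 (mod 128).
Check: φ(65) = 97·65 + 85 = 6390 = 49·128 + 118 ≡ 118 (mod 128).

65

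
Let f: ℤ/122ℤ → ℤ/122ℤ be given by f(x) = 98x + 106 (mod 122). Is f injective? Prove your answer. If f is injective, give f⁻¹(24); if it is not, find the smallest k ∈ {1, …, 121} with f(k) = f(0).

61

Recall: f is injective when f(u) = f(v) forces u = v.
We have gcd(98, 122) = 2 > 1. Taking u = 0 and v = 61: f(0) = 106 and f(61) = 98·61 + 106 = 6084 ≡ 106 (mod 122).
So f(0) = f(61) while 0 ≠ 61, so f is not injective.
Since f is not injective, we find the least positive k with f(k) = f(0): this means 98k ≡ 0 (mod 122), i.e. 122 ∣ 98k. Since gcd(98, 122) = 2, dividing through by 2 this holds exactly when 61 ∣ 49k, and as gcd(49, 61) = 1, exactly when 61 ∣ k.
The smallest positive such k is 61.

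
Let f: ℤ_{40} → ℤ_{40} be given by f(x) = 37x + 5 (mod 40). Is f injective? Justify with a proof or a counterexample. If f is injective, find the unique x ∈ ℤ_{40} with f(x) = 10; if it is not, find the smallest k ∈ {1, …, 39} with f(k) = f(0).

Recall that f is injective if f(s) = f(t) implies s = t.
If f(s) = f(t), then 37s ≡ 37t (mod 40). Because gcd(37, 40) = 1, we may cancel 37 to get s ≡ t (mod 40).
So f is injective.
We now compute 37⁻¹ mod 40 explicitly. Euclid's algorithm: 40 = 1·37 + 3, 37 = 12·3 + 1; back-substituting gives 1 = 13·37 − 12·40, so 37⁻¹ ≡ 13 (mod 40).
Since f is injective, we compute f⁻¹(10): solve 37x + 5 ≡ 10 (mod 40), i.e. 37x ≡ 5 (mod 40).
Multiplying by 37⁻¹ = 13 gives x ≡ 13·5 = 65 = 1·40 + 25 ≡ 25 (mod 40).
Check: f(25) = 37·25 + 5 = 930 = 23·40 + 10 ≡ 10 (mod 40).

25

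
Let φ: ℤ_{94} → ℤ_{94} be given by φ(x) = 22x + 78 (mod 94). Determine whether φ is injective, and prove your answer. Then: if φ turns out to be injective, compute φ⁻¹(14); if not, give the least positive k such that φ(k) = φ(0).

Recall: φ is injective when φ(s) = φ(t) forces s = t.
We have gcd(22, 94) = 2 > 1. Taking s = 0 and t = 47: φ(0) = 78 and φ(47) = 22·47 + 78 = 1112 ≡ 78 (mod 94).
So φ(0) = φ(47) while 0 ≠ 47, hence φ is not injective.
Since φ is not injective, we find the least positive k with φ(k) = φ(0): this means 22k ≡ 0 (mod 94), i.e. 94 ∣ 22k. Since gcd(22, 94) = 2, dividing through by 2 this holds exactly when 47 ∣ 11k, and as gcd(11, 47) = 1, exactly when 47 ∣ k.
The smallest positive such k is 47.

47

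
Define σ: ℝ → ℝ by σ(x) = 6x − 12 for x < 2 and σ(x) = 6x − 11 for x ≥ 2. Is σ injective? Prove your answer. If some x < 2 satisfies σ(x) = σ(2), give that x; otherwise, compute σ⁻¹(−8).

2/3

Both pieces are strictly increasing (slopes 6 and 6), so each is injective on its own interval.
The left piece maps (−∞, 2) onto (−∞, 0); the right piece maps [2, ∞) onto [1, ∞).
These images are disjoint, so no value is attained by both pieces. Thus σ is injective.
Because the two images are disjoint, no x < 2 has σ(x) = σ(2), so we compute σ⁻¹(−8): −8 lies in (−∞, 0), so solve 6x − 12 = −8: x = (−8 + 12)/6 = 2/3.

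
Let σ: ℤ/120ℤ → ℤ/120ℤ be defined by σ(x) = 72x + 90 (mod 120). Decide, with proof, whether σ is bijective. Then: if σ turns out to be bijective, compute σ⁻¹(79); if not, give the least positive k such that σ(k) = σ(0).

5

We have gcd(72, 120) = 24 > 1. Taking s = 0 and t = 5: σ(0) = 90 and σ(5) = 72·5 + 90 = 450 ≡ 90 (mod 120).
So σ(0) = σ(5) while 0 ≠ 5, so σ is not injective, hence not bijective.
Since σ is not bijective, we find the least positive k with σ(k) = σ(0): this means 72k ≡ 0 (mod 120), i.e. 120 ∣ 72k. Since gcd(72, 120) = 24, dividing through by 24 this holds exactly when 5 ∣ 3k, and as gcd(3, 5) = 1, exactly when 5 ∣ k.
The smallest positive such k is 5.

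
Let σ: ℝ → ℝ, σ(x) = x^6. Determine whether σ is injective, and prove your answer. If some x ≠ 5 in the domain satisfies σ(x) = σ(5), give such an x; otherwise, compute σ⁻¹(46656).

σ(5) = 15625 = (−5)^6 = σ(−5) (since 6 is even), with 5 ≠ −5. So σ is not injective.
For the follow-up, such an x exists: taking x = −5 ∈ ℝ gives σ(−5) = 15625 = σ(5) with −5 ≠ 5.

-5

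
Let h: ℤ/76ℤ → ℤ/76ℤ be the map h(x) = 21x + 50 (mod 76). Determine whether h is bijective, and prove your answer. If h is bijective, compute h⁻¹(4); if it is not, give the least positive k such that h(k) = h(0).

If h(u) = h(v), then 21u ≡ 21v (mod 76). Because gcd(21, 76) = 1, we may cancel 21 to get u ≡ v (mod 76).
We now compute 21⁻¹ mod 76 explicitly. Euclid's algorithm: 76 = 3·21 + 13, 21 = 1·13 + 8, 13 = 1·8 + 5, 8 = 1·5 + 3, 5 = 1·3 + 2, 3 = 1·2 + 1; back-substituting gives 1 = 29·21 − 8·76, so 21⁻¹ ≡ 29 (mod 76).
Then y ↦ 29(y − 50) is a two-sided inverse to h, so every y ∈ ℤ/76ℤ has a preimage.
Thus h is bijective.
Since h is bijective, we compute h⁻¹(4): solve 21x + 50 ≡ 4 (mod 76), i.e. 21x ≡ 30 (mod 76).
Multiplying by 21⁻¹ = 29 gives x ≡ 29·30 = 870 = 11·76 + 34 ≡ 34 (mod 76).
Check: h(34) = 21·34 + 50 = 764 = 10·76 + 4 ≡ 4 (mod 76).

34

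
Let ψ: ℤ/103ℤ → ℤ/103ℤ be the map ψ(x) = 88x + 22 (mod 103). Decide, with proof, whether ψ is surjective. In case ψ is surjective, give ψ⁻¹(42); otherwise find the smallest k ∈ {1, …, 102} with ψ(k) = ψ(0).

33

Since gcd(88, 103) = 1, 88 is invertible modulo 103. Euclid's algorithm: 103 = 1·88 + 15, 88 = 5·15 + 13, 15 = 1·13 + 2, 13 = 6·2 + 1; back-substituting gives 1 = 48·88 − 41·103, so 88⁻¹ ≡ 48 (mod 103).
Then y ↦ 48(y − 22) is a two-sided inverse to ψ, so every y ∈ ℤ/103ℤ has a preimage.
Thus ψ is surjective.
Since ψ is surjective, we find ψ⁻¹(42): we need 88x ≡ 42 − 22 ≡ 20 (mod 103). Using 88⁻¹ = 48: x ≡ 48·20 = 960 = 9·103 + 33, so x = 33.
Check: ψ(33) = 88·33 + 22 = 2926 = 28·103 + 42 ≡ 42 (mod 103).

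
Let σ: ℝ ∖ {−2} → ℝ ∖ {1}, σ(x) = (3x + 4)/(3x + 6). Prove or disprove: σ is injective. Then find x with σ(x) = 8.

Suppose σ(x_1) = σ(x_2). Cross-multiplying: (3x_1 + 4)(3x_2 + 6) = (3x_2 + 4)(3x_1 + 6).
Expanding both sides and cancelling the symmetric terms leaves 6·(x_1 − x_2) = 0. Since 6 ≠ 0, x_1 = x_2. Therefore σ is injective.
Solving σ(x) = 8: cross-multiplying gives 3x + 4 = 8(3x + 6), which rearranges to −21x = 44, so x = −44/21.

-44/21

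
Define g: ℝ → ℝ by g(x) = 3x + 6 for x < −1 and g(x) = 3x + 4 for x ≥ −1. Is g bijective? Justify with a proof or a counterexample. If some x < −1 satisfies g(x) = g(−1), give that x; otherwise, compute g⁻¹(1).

Both pieces are strictly increasing (slopes 3 and 3), so each is injective on its own interval.
The left piece maps (−∞, −1) onto (−∞, 3); the right piece maps [−1, ∞) onto [1, ∞).
These images overlap. In particular g(−1) = 1 (right piece), and solving 3x + 6 = 1 on the left piece gives x = −5/3 < −1.
So g(−5/3) = g(−1) with −5/3 ≠ −1, and g is not injective, hence not bijective. This x = −5/3 is the requested value below −1.

-5/3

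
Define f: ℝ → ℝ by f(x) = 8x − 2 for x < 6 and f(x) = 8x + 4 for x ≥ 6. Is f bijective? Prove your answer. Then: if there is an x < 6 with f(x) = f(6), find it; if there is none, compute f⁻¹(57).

53/8

Both pieces are strictly increasing (slopes 8 and 8), so each is injective on its own interval.
The left piece maps (−∞, 6) onto (−∞, 46); the right piece maps [6, ∞) onto [52, ∞).
The images leave a gap (46 has no preimage), so f is not surjective, hence not bijective.
Because the two images are disjoint, no x < 6 has f(x) = f(6), so we compute f⁻¹(57): 57 lies in [52, ∞), so solve 8x + 4 = 57: x = (57 − 4)/8 = 53/8.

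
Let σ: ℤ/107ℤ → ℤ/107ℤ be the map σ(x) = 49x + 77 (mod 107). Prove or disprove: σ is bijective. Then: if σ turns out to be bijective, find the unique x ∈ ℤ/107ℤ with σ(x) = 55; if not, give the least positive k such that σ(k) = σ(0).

Suppose σ(a) = σ(b) in ℤ/107ℤ. Then 49a + 77 ≡ 49b + 77 (mod 107), thus 49(a − b) ≡ 0 (mod 107).
Since gcd(49, 107) = 1, 49 is invertible modulo 107, so a − b ≡ 0 (mod 107), i.e. a = b.
We now compute 49⁻¹ mod 107 explicitly. Euclid's algorithm: 107 = 2·49 + 9, 49 = 5·9 + 4, 9 = 2·4 + 1; back-substituting gives 1 = 83·49 − 38·107, so 49⁻¹ ≡ 83 (mod 107).
Then y ↦ 83(y − 77) is a two-sided inverse to σ, so every y ∈ ℤ/107ℤ has a preimage.
Thus σ is bijective.
Since σ is bijective, we find σ⁻¹(55): we need 49x ≡ 55 − 77 ≡ 85 (mod 107). Using 49⁻¹ = 83: x ≡ 83·85 = 7055 = 65·107 + 100, so x = 100.
Check: σ(100) = 49·100 + 77 = 4977 = 46·107 + 55 ≡ 55 (mod 107).

100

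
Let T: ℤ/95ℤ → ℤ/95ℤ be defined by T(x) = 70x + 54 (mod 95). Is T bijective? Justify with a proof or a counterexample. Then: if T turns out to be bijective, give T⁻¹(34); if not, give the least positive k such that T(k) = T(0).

19

By definition, T is injective when T(a) = T(b) forces a = b.
We have gcd(70, 95) = 5 > 1. Taking a = 0 and b = 19: T(0) = 54 and T(19) = 70·19 + 54 = 1384 ≡ 54 (mod 95).
So T(0) = T(19) while 0 ≠ 19, thus T is not injective, hence not bijective.
Since T is not bijective, we find the least positive k with T(k) = T(0): this means 70k ≡ 0 (mod 95), i.e. 95 ∣ 70k. Since gcd(70, 95) = 5, dividing through by 5 this holds exactly when 19 ∣ 14k, and as gcd(14, 19) = 1, exactly when 19 ∣ k.
The smallest positive such k is 19.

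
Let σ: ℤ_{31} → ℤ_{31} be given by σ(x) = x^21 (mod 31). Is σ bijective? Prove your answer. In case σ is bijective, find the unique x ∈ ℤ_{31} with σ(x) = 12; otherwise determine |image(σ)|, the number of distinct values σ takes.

σ(1) = 1^21 = 1.
σ(5): Repeated squaring mod 31: 5^1 ≡ 5, 5^2 ≡ 5² = 25, 5^4 ≡ 25² = 625 ≡ 5, 5^8 ≡ 5² = 25, 5^16 ≡ 25² = 625 ≡ 5. Since 21 = 16 + 4 + 1, 5^21 ≡ 5·5·5: 5·5 = 25, then 25·5 = 125 ≡ 1. So 5^21 ≡ 1 (mod 31).
So σ(1) = σ(5) = 1 while 1 ≠ 5, therefore σ is not injective, hence not bijective.
Since σ is not bijective, we determine |image(σ)|. Computing x^21 mod 31 for each x (by repeated squaring, reducing mod 31 at every step), the values σ(0), σ(1), …, σ(30) are: 0, 1, 2, 15, 4, 1, 30, 4, 8, 8, 2, 27, 29, 15, 8, 15, 16, 23, 16, 2, 4, 29, 23, 23, 27, 1, 30, 27, 16, 29, 30.
The distinct values are {0, 1, 2, 4, 8, 15, 16, 23, 27, 29, 30}; there are 11 of them.

11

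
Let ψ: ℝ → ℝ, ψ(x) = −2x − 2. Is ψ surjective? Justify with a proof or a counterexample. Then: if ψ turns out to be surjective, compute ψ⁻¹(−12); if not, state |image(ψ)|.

5

Recall: surjectivity means every element of the codomain has a preimage under ψ.
For any y ∈ ℝ, x = (y + 2)/(−2) satisfies ψ(x) = y.
Hence ψ is surjective.
Since ψ is surjective, we compute ψ⁻¹(−12) = (−12 + 2)/(−2) = 5.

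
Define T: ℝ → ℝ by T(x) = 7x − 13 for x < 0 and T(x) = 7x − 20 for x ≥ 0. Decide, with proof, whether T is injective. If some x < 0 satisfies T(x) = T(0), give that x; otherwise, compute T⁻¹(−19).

Both pieces are strictly increasing (slopes 7 and 7), so each is injective on its own interval.
The left piece maps (−∞, 0) onto (−∞, −13); the right piece maps [0, ∞) onto [−20, ∞).
These images overlap. In particular T(0) = −20 (right piece), and solving 7x − 13 = −20 on the left piece gives x = −1 < 0.
So T(−1) = T(0) with −1 ≠ 0, and T is not injective. This x = −1 is the requested value below 0.

-1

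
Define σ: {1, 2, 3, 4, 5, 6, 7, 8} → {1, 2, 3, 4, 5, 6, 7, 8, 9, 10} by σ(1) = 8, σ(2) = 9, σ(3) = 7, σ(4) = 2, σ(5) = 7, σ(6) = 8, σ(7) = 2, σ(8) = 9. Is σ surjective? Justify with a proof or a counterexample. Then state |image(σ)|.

No element maps to 1, so σ is not surjective.
The image of σ is {2, 7, 8, 9}, which has 4 elements.

4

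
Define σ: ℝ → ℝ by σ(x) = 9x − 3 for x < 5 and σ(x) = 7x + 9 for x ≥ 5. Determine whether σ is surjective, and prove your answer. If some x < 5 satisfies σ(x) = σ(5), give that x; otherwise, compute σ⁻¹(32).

35/9

Both pieces are strictly increasing (slopes 9 and 7), so each is injective on its own interval.
The left piece maps (−∞, 5) onto (−∞, 42); the right piece maps [5, ∞) onto [44, ∞).
The union (−∞, 42) ∪ [44, ∞) omits the interval between 42 and 44; in particular 42 has no preimage. So σ is not surjective.
Because the two images are disjoint, no x < 5 has σ(x) = σ(5), so we compute σ⁻¹(32): 32 lies in (−∞, 42), so solve 9x − 3 = 32: x = (32 + 3)/9 = 35/9.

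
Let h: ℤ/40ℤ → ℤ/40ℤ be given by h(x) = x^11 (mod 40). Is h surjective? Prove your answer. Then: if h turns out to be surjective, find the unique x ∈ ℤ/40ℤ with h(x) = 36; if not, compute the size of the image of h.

h(0) = 0^11 = 0.
h(10): Repeated squaring mod 40: 10^1 ≡ 10, 10^2 ≡ 10² = 100 ≡ 20, 10^4 ≡ 20² = 400 ≡ 0, 10^8 ≡ 0² = 0. Since 11 = 8 + 2 + 1, 10^11 ≡ 0·20·10: 0·20 = 0, then 0·10 = 0. So 10^11 ≡ 0 (mod 40).
So h(0) = h(10) = 0 while 0 ≠ 10, so h is not injective.
A non-injective map from the 40-element set ℤ/40ℤ to itself takes at most 39 distinct values, so it cannot be surjective. So h is not surjective.
Since h is not surjective, we determine |image(h)|. Computing x^11 mod 40 for each x (by repeated squaring, reducing mod 40 at every step), the values h(0), h(1), …, h(39) are: 0, 1, 8, 27, 24, 5, 16, 23, 32, 9, 0, 11, 8, 37, 24, 15, 16, 33, 32, 19, 0, 21, 8, 7, 24, 25, 16, 3, 32, 29, 0, 31, 8, 17, 24, 35, 16, 13, 32, 39.
The distinct values are {0, 1, 3, 5, 7, 8, 9, 11, 13, 15, 16, 17, 19, 21, 23, 24, 25, 27, 29, 31, 32, 33, 35, 37, 39}; there are 25 of them.

25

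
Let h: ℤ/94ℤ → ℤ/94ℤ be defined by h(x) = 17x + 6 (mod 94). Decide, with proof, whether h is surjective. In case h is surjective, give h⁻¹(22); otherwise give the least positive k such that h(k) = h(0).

Since gcd(17, 94) = 1, 17 is invertible modulo 94. Euclid's algorithm: 94 = 5·17 + 9, 17 = 1·9 + 8, 9 = 1·8 + 1; back-substituting gives 1 = 83·17 − 15·94, so 17⁻¹ ≡ 83 (mod 94).
Then y ↦ 83(y − 6) is a two-sided inverse to h, so every y ∈ ℤ/94ℤ has a preimage.
Therefore h is surjective.
Since h is surjective, we compute h⁻¹(22): solve 17x + 6 ≡ 22 (mod 94), i.e. 17x ≡ 16 (mod 94).
Multiplying by 17⁻¹ = 83 gives x ≡ 83·16 = 1328 = 14·94 + 12 ≡ 12 (mod 94).
Check: h(12) = 17·12 + 6 = 210 = 2·94 + 22 ≡ 22 (mod 94).

12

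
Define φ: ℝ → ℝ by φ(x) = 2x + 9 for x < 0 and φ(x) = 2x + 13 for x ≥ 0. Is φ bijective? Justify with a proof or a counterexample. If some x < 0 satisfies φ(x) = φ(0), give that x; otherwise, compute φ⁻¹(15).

Both pieces are strictly increasing (slopes 2 and 2), so each is injective on its own interval.
The left piece maps (−∞, 0) onto (−∞, 9); the right piece maps [0, ∞) onto [13, ∞).
The images leave a gap (9 has no preimage), so φ is not surjective, hence not bijective.
Because the two images are disjoint, no x < 0 has φ(x) = φ(0), so we compute φ⁻¹(15): 15 lies in [13, ∞), so solve 2x + 13 = 15: x = (15 − 13)/2 = 1.

1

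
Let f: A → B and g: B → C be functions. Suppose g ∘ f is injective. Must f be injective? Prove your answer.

injective

Suppose f(u) = f(v). Applying g: (g ∘ f)(u) = (g ∘ f)(v). Since g ∘ f is injective, u = v. So f is injective.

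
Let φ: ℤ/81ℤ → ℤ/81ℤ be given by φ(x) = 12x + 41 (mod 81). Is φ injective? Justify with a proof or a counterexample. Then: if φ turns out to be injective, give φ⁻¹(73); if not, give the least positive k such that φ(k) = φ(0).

27

We have gcd(12, 81) = 3 > 1. Taking s = 0 and t = 27: φ(0) = 41 and φ(27) = 12·27 + 41 = 365 ≡ 41 (mod 81).
So φ(0) = φ(27) while 0 ≠ 27, thus φ is not injective.
Since φ is not injective, we find the least positive k with φ(k) = φ(0): this means 12k ≡ 0 (mod 81), i.e. 81 ∣ 12k. Since gcd(12, 81) = 3, dividing through by 3 this holds exactly when 27 ∣ 4k, and as gcd(4, 27) = 1, exactly when 27 ∣ k.
The smallest positive such k is 27.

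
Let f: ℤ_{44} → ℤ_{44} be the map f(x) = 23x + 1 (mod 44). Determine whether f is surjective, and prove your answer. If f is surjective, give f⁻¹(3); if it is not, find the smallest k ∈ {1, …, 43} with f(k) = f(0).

2

Since gcd(23, 44) = 1, 23 is invertible modulo 44. Euclid's algorithm: 44 = 1·23 + 21, 23 = 1·21 + 2, 21 = 10·2 + 1; back-substituting gives 1 = 23·23 − 12·44, so 23⁻¹ ≡ 23 (mod 44).
For any y ∈ ℤ_{44}, x = 23(y − 1) mod 44 satisfies f(x) = 23·23(y − 1) + 1 ≡ y (since 23·23 ≡ 1 mod 44). So every y has a preimage.
So f is surjective.
Since f is surjective, we compute f⁻¹(3): solve 23x + 1 ≡ 3 (mod 44), i.e. 23x ≡ 2 (mod 44).
Multiplying by 23⁻¹ = 23 gives x ≡ 23·2 = 46 = 1·44 + 2 ≡ 2 (mod 44).
Check: f(2) = 23·2 + 1 = 47 = 1·44 + 3 ≡ 3 (mod 44).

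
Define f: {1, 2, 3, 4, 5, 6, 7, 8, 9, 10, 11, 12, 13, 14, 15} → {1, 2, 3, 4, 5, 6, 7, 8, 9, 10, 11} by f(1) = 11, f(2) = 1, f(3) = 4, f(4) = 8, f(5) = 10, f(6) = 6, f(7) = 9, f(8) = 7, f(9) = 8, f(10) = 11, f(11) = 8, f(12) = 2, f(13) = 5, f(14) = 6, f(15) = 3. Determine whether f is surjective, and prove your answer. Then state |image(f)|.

Every element of the codomain has a preimage: 1 = f(2), 2 = f(12), 3 = f(15), 4 = f(3), 5 = f(13), 6 = f(6), 7 = f(8), 8 = f(4), 9 = f(7), 10 = f(5), 11 = f(1).
Hence f is surjective.
The image of f is {1, 2, 3, 4, 5, 6, 7, 8, 9, 10, 11}, which has 11 elements.

11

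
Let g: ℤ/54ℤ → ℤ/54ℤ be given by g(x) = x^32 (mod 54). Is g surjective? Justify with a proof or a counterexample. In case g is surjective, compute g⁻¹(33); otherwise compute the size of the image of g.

g(0) = 0^32 = 0.
g(6): Repeated squaring mod 54: 6^1 ≡ 6, 6^2 ≡ 6² = 36, 6^4 ≡ 36² = 1296 ≡ 0, 6^8 ≡ 0² = 0, 6^16 ≡ 0² = 0, 6^32 ≡ 0² = 0. So 6^32 ≡ 0 (mod 54).
So g(0) = g(6) = 0 while 0 ≠ 6, so g is not injective.
A non-injective map from the 54-element set ℤ/54ℤ to itself takes at most 53 distinct values, so it cannot be surjective. Thus g is not surjective.
Since g is not surjective, we determine |image(g)|. Computing x^32 mod 54 for each x (by repeated squaring, reducing mod 54 at every step), the values g(0), g(1), …, g(53) are: 0, 1, 22, 27, 52, 7, 0, 13, 10, 27, 46, 31, 0, 43, 16, 27, 4, 19, 0, 37, 40, 27, 34, 25, 0, 49, 28, 27, 28, 49, 0, 25, 34, 27, 40, 37, 0, 19, 4, 27, 16, 43, 0, 31, 46, 27, 10, 13, 0, 7, 52, 27, 22, 1.
The distinct values are {0, 1, 4, 7, 10, 13, 16, 19, 22, 25, 27, 28, 31, 34, 37, 40, 43, 46, 49, 52}; there are 20 of them.

20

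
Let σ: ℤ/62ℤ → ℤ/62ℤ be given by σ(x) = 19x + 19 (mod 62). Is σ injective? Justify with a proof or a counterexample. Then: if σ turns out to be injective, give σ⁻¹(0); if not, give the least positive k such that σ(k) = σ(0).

Suppose σ(x_1) = σ(x_2) in ℤ/62ℤ. Then 19x_1 + 19 ≡ 19x_2 + 19 (mod 62), therefore 19(x_1 − x_2) ≡ 0 (mod 62).
Since gcd(19, 62) = 1, 19 is invertible modulo 62, thus x_1 − x_2 ≡ 0 (mod 62), i.e. x_1 = x_2.
Therefore σ is injective.
We now compute 19⁻¹ mod 62 explicitly. Euclid's algorithm: 62 = 3·19 + 5, 19 = 3·5 + 4, 5 = 1·4 + 1; back-substituting gives 1 = 49·19 − 15·62, so 19⁻¹ ≡ 49 (mod 62).
Since σ is injective, we compute σ⁻¹(0): solve 19x + 19 ≡ 0 (mod 62), i.e. 19x ≡ 43 (mod 62).
Multiplying by 19⁻¹ = 49 gives x ≡ 49·43 = 2107 = 33·62 + 61 ≡ 61 (mod 62).
Check: σ(61) = 19·61 + 19 = 1178 = 19·62 + 0 ≡ 0 (mod 62).

61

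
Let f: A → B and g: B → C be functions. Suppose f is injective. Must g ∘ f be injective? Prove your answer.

not injective

No. Take A = B = C = {0, 1}, f = identity (injective), and g(x) = 0 for every x.
Then (g ∘ f)(0) = 0 = (g ∘ f)(1) with 0 ≠ 1, so g ∘ f is not injective.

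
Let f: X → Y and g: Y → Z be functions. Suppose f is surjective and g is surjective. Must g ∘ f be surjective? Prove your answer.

Let c ∈ Z. Since g is surjective, there is b ∈ Y with g(b) = c. Since f is surjective, there is a ∈ X with f(a) = b.
Then (g ∘ f)(a) = g(b) = c. Hence g ∘ f is surjective.

surjective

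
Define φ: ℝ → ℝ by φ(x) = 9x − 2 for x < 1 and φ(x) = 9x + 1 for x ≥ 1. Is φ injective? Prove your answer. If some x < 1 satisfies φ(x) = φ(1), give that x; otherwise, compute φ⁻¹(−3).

-1/9

Both pieces are strictly increasing (slopes 9 and 9), so each is injective on its own interval.
The left piece maps (−∞, 1) onto (−∞, 7); the right piece maps [1, ∞) onto [10, ∞).
These images are disjoint, so no value is attained by both pieces. So φ is injective.
Because the two images are disjoint, no x < 1 has φ(x) = φ(1), so we compute φ⁻¹(−3): −3 lies in (−∞, 7), so solve 9x − 2 = −3: x = (−3 + 2)/9 = −1/9.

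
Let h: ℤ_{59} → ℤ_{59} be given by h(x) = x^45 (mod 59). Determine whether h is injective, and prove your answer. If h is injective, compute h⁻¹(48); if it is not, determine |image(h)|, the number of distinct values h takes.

Since 59 is prime, the nonzero elements of ℤ_{59} form a cyclic group of order 58.
As gcd(45, 58) = 1, raising to the 45th power is a bijection on this group: if s^45 ≡ t^45 then (st^{−1})^45 = 1, and the only element of order dividing gcd(45, 58) = 1 is 1, so s = t.
With h(0) = 0 this makes h injective on all of ℤ_{59}, hence bijective (finite equal-size domain and codomain). In particular h is injective.
Since h is injective, we find the preimage of 48. The inverse of x ↦ x^45 on (ℤ_{59})^× is x ↦ x^49, because 45·49 = 2205 = 38·58 + 1 ≡ 1 (mod 58) and x^{58} = 1 for x ≠ 0 (Fermat). So h⁻¹(48) = 48^49 mod 59.
Repeated squaring mod 59: 48^1 ≡ 48, 48^2 ≡ 48² = 2304 ≡ 3, 48^4 ≡ 3² = 9, 48^8 ≡ 9² = 81 ≡ 22, 48^16 ≡ 22² = 484 ≡ 12, 48^32 ≡ 12² = 144 ≡ 26. Since 49 = 32 + 16 + 1, 48^49 ≡ 26·12·48: 26·12 = 312 ≡ 17, then 17·48 = 816 ≡ 49. So 48^49 ≡ 49 (mod 59).
Hence h⁻¹(48) = 49.

49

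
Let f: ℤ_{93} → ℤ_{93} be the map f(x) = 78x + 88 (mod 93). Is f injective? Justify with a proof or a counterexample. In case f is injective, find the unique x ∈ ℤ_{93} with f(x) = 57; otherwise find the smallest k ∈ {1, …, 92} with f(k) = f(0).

31

Recall: f is injective when f(s) = f(t) forces s = t.
We have gcd(78, 93) = 3 > 1. Taking s = 0 and t = 31: f(0) = 88 and f(31) = 78·31 + 88 = 2506 ≡ 88 (mod 93).
So f(0) = f(31) while 0 ≠ 31, hence f is not injective.
Since f is not injective, we find the least positive k with f(k) = f(0): this means 78k ≡ 0 (mod 93), i.e. 93 ∣ 78k. Since gcd(78, 93) = 3, dividing through by 3 this holds exactly when 31 ∣ 26k, and as gcd(26, 31) = 1, exactly when 31 ∣ k.
The smallest positive such k is 31.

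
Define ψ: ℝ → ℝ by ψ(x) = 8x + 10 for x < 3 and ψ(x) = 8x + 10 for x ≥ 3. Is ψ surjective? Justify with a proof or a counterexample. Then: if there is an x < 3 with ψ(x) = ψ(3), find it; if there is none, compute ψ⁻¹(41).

31/8

Both pieces are strictly increasing (slopes 8 and 8), so each is injective on its own interval.
The left piece maps (−∞, 3) onto (−∞, 34); the right piece maps [3, ∞) onto [34, ∞).
These images together cover ℝ, so ψ is surjective.
Because the two images are disjoint, no x < 3 has ψ(x) = ψ(3), so we compute ψ⁻¹(41): 41 lies in [34, ∞), so solve 8x + 10 = 41: x = (41 − 10)/8 = 31/8.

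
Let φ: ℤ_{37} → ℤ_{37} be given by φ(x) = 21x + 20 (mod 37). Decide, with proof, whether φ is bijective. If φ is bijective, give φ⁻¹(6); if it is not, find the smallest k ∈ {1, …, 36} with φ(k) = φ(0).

24

If φ(s) = φ(t), then 21s ≡ 21t (mod 37). Because gcd(21, 37) = 1, we may cancel 21 to get s ≡ t (mod 37).
We now compute 21⁻¹ mod 37 explicitly. Euclid's algorithm: 37 = 1·21 + 16, 21 = 1·16 + 5, 16 = 3·5 + 1; back-substituting gives 1 = 30·21 − 17·37, so 21⁻¹ ≡ 30 (mod 37).
Then y ↦ 30(y − 20) is a two-sided inverse to φ, so every y ∈ ℤ_{37} has a preimage.
So φ is bijective.
Since φ is bijective, we compute φ⁻¹(6): solve 21x + 20 ≡ 6 (mod 37), i.e. 21x ≡ 23 (mod 37).
Multiplying by 21⁻¹ = 30 gives x ≡ 30·23 = 690 = 18·37 + 24 ≡ 24 (mod 37).
Check: φ(24) = 21·24 + 20 = 524 = 14·37 + 6 ≡ 6 (mod 37).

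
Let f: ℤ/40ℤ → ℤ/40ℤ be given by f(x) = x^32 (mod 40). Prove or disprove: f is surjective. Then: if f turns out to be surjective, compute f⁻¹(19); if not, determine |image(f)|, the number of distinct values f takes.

f(1) = 1^32 = 1.
f(3): Repeated squaring mod 40: 3^1 ≡ 3, 3^2 ≡ 3² = 9, 3^4 ≡ 9² = 81 ≡ 1, 3^8 ≡ 1² = 1, 3^16 ≡ 1² = 1, 3^32 ≡ 1² = 1. So 3^32 ≡ 1 (mod 40).
So f(1) = f(3) = 1 while 1 ≠ 3, so f is not injective.
A non-injective map from the 40-element set ℤ/40ℤ to itself takes at most 39 distinct values, so it cannot be surjective. Thus f is not surjective.
Since f is not surjective, we determine |image(f)|. Computing x^32 mod 40 for each x (by repeated squaring, reducing mod 40 at every step), the values f(0), f(1), …, f(39) are: 0, 1, 16, 1, 16, 25, 16, 1, 16, 1, 0, 1, 16, 1, 16, 25, 16, 1, 16, 1, 0, 1, 16, 1, 16, 25, 16, 1, 16, 1, 0, 1, 16, 1, 16, 25, 16, 1, 16, 1.
The distinct values are {0, 1, 16, 25}; there are 4 of them.

4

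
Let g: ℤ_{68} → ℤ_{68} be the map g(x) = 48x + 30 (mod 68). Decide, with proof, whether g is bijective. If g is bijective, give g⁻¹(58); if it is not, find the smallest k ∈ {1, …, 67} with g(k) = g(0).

17

By definition, g is injective when g(s) = g(t) forces s = t.
We have gcd(48, 68) = 4 > 1. Taking s = 0 and t = 17: g(0) = 30 and g(17) = 48·17 + 30 = 846 ≡ 30 (mod 68).
So g(0) = g(17) while 0 ≠ 17, therefore g is not injective, hence not bijective.
Since g is not bijective, we find the least positive k with g(k) = g(0): this means 48k ≡ 0 (mod 68), i.e. 68 ∣ 48k. Since gcd(48, 68) = 4, dividing through by 4 this holds exactly when 17 ∣ 12k, and as gcd(12, 17) = 1, exactly when 17 ∣ k.
The smallest positive such k is 17.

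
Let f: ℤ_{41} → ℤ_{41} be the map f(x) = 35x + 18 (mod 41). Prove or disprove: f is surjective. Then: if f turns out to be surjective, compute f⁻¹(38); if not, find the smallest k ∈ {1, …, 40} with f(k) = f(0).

Since gcd(35, 41) = 1, 35 is invertible modulo 41. Euclid's algorithm: 41 = 1·35 + 6, 35 = 5·6 + 5, 6 = 1·5 + 1; back-substituting gives 1 = 34·35 − 29·41, so 35⁻¹ ≡ 34 (mod 41).
For any y ∈ ℤ_{41}, x = 34(y − 18) mod 41 satisfies f(x) = 35·34(y − 18) + 18 ≡ y (since 35·34 ≡ 1 mod 41). So every y has a preimage.
Hence f is surjective.
Since f is surjective, we find f⁻¹(38): we need 35x ≡ 38 − 18 ≡ 20 (mod 41). Using 35⁻¹ = 34: x ≡ 34·20 = 680 = 16·41 + 24, so x = 24.
Check: f(24) = 35·24 + 18 = 858 = 20·41 + 38 ≡ 38 (mod 41).

24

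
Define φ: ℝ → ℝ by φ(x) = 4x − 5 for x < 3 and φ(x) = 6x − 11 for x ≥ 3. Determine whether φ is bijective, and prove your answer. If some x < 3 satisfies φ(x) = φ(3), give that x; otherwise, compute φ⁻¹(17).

Both pieces are strictly increasing (slopes 4 and 6), so each is injective on its own interval.
The left piece maps (−∞, 3) onto (−∞, 7); the right piece maps [3, ∞) onto [7, ∞).
Since 7 = 7, the images partition ℝ: φ is injective and surjective, hence bijective.
Because the two images are disjoint, no x < 3 has φ(x) = φ(3), so we compute φ⁻¹(17): 17 lies in [7, ∞), so solve 6x − 11 = 17: x = (17 + 11)/6 = 14/3.

14/3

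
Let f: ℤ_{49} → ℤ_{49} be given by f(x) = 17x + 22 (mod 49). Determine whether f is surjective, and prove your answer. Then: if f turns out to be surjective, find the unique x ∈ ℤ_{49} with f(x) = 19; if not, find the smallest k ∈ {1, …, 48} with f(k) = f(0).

Since gcd(17, 49) = 1, 17 is invertible modulo 49. Euclid's algorithm: 49 = 2·17 + 15, 17 = 1·15 + 2, 15 = 7·2 + 1; back-substituting gives 1 = 26·17 − 9·49, so 17⁻¹ ≡ 26 (mod 49).
Then y ↦ 26(y − 22) is a two-sided inverse to f, so every y ∈ ℤ_{49} has a preimage.
Therefore f is surjective.
Since f is surjective, we find f⁻¹(19): we need 17x ≡ 19 − 22 ≡ 46 (mod 49). Using 17⁻¹ = 26: x ≡ 26·46 = 1196 = 24·49 + 20, so x = 20.
Check: f(20) = 17·20 + 22 = 362 = 7·49 + 19 ≡ 19 (mod 49).

20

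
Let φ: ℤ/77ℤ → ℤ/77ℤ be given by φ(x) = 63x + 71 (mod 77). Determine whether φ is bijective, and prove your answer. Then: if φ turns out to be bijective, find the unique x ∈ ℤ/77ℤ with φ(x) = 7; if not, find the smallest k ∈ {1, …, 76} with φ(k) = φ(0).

We have gcd(63, 77) = 7 > 1. Taking u = 0 and v = 11: φ(0) = 71 and φ(11) = 63·11 + 71 = 764 ≡ 71 (mod 77).
So φ(0) = φ(11) while 0 ≠ 11, therefore φ is not injective, hence not bijective.
Since φ is not bijective, we find the least positive k with φ(k) = φ(0): this means 63k ≡ 0 (mod 77), i.e. 77 ∣ 63k. Since gcd(63, 77) = 7, dividing through by 7 this holds exactly when 11 ∣ 9k, and as gcd(9, 11) = 1, exactly when 11 ∣ k.
The smallest positive such k is 11.

11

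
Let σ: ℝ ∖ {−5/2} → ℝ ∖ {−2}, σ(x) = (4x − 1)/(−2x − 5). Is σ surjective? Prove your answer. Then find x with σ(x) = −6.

-31/8

For any y ≠ −2, solving y(−2x − 5) = 4x − 1 for x gives a well-defined x ≠ −5/2. So σ is surjective.
Solving σ(x) = −6: cross-multiplying gives 4x − 1 = −6(−2x − 5), which rearranges to −8x = 31, so x = −31/8.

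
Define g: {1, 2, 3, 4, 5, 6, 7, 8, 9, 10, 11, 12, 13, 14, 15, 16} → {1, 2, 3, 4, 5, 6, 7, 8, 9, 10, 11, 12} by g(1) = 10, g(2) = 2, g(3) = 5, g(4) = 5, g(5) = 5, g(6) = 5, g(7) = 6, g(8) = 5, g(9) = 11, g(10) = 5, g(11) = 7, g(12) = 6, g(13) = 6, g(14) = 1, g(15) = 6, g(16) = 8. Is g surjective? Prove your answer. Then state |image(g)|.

No element maps to 3, so g is not surjective.
The image of g is {1, 2, 5, 6, 7, 8, 10, 11}, which has 8 elements.

8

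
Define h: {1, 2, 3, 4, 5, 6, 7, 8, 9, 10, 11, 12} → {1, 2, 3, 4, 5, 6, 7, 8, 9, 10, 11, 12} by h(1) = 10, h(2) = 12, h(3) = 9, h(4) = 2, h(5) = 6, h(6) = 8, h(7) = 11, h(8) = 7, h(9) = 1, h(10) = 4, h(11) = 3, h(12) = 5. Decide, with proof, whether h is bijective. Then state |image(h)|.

The values 10, 12, 9, 2, 6, 8, 11, 7, 1, 4, 3, 5 are a permutation of {1, 2, 3, 4, 5, 6, 7, 8, 9, 10, 11, 12}: each element appears exactly once.
So h is injective and surjective, hence bijective.
The image of h is {1, 2, 3, 4, 5, 6, 7, 8, 9, 10, 11, 12}, which has 12 elements.

12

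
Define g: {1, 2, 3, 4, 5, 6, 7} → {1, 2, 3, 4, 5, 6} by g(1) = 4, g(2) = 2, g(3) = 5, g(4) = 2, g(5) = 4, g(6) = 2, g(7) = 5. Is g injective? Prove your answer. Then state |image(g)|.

3

g(2) = 2 = g(4) with 2 ≠ 4, so g is not injective.
The image of g is {2, 4, 5}, which has 3 elements.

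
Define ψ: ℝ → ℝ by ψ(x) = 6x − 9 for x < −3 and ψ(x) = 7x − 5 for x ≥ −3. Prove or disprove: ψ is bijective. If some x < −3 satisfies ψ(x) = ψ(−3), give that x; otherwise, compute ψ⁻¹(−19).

-2

Both pieces are strictly increasing (slopes 6 and 7), so each is injective on its own interval.
The left piece maps (−∞, −3) onto (−∞, −27); the right piece maps [−3, ∞) onto [−26, ∞).
The images leave a gap (−27 has no preimage), so ψ is not surjective, hence not bijective.
Because the two images are disjoint, no x < −3 has ψ(x) = ψ(−3), so we compute ψ⁻¹(−19): −19 lies in [−26, ∞), so solve 7x − 5 = −19: x = (−19 + 5)/7 = −2.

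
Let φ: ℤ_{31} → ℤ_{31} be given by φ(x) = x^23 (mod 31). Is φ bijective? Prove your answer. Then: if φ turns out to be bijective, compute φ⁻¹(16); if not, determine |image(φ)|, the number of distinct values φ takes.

Since 31 is prime, the nonzero elements of ℤ_{31} form a cyclic group of order 30.
As gcd(23, 30) = 1, raising to the 23rd power is a bijection on this group: if x_1^23 ≡ x_2^23 then (x_1x_2^{−1})^23 = 1, and the only element of order dividing gcd(23, 30) = 1 is 1, so x_1 = x_2.
With φ(0) = 0 this makes φ injective on all of ℤ_{31}, hence bijective (finite equal-size domain and codomain). In particular φ is bijective.
Since φ is bijective, we find the preimage of 16. The inverse of x ↦ x^23 on (ℤ_{31})^× is x ↦ x^17, because 23·17 = 391 = 13·30 + 1 ≡ 1 (mod 30) and x^{30} = 1 for x ≠ 0 (Fermat). So φ⁻¹(16) = 16^17 mod 31.
Repeated squaring mod 31: 16^1 ≡ 16, 16^2 ≡ 16² = 256 ≡ 8, 16^4 ≡ 8² = 64 ≡ 2, 16^8 ≡ 2² = 4, 16^16 ≡ 4² = 16. Since 17 = 16 + 1, 16^17 ≡ 16·16: 16·16 = 256 ≡ 8. So 16^17 ≡ 8 (mod 31).
Hence φ⁻¹(16) = 8.

8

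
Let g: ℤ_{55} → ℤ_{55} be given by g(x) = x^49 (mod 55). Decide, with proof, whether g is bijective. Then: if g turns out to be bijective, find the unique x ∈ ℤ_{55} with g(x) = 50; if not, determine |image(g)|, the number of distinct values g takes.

Computing x^49 mod 55 for each x (by repeated squaring, reducing mod 55 at every step), the values g(0), g(1), …, g(54) are: 0, 1, 17, 48, 14, 20, 46, 52, 18, 49, 10, 11, 12, 28, 4, 25, 31, 2, 8, 29, 5, 21, 22, 23, 39, 15, 36, 42, 13, 19, 40, 16, 32, 33, 34, 50, 26, 47, 53, 24, 30, 51, 27, 43, 44, 45, 6, 37, 3, 9, 35, 41, 7, 38, 54.
Every element of ℤ_{55} appears exactly once in this list, so g is a bijection, and in particular bijective.
Since g is bijective, we read off the preimage of 50 from the same table: g(35) = 50, so g⁻¹(50) = 35.

35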